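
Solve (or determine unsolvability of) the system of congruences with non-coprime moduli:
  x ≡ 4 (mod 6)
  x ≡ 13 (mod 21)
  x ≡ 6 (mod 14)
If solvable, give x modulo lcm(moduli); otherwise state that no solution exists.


Moduli 6, 21, 14 are not pairwise coprime, so CRT works modulo lcm(m_i) when all pairwise compatibility conditions hold.
Pairwise compatibility: gcd(m_i, m_j) must divide a_i - a_j for every pair.
Merge one congruence at a time:
  Start: x ≡ 4 (mod 6).
  Combine with x ≡ 13 (mod 21): gcd(6, 21) = 3; 13 - 4 = 9, which IS divisible by 3, so compatible.
    Write x = 4 + 6·t and substitute into x ≡ 13 (mod 21): 6·t ≡ 13 − 4 = 9 (mod 21).
    Divide the congruence (and modulus) by g = 3: 2·t ≡ 3 (mod 7).
    The inverse of 2 mod 7 is 4 (since 2·4 = 8 = 1·7 + 1), so t ≡ 4·3 = 12 ≡ 5 (mod 7).
    Then x = 4 + 6·5 = 34, valid modulo lcm(6, 21) = 42: x ≡ 34 (mod 42).
  Combine with x ≡ 6 (mod 14): gcd(42, 14) = 14; 6 - 34 = -28, which IS divisible by 14, so compatible.
    Write x = 34 + 42·t and substitute into x ≡ 6 (mod 14): 42·t ≡ 6 − 34 = -28 (mod 14).
    Divide the congruence (and modulus) by g = 14: 3·t ≡ -2 (mod 1).
    Modulo 1 every t works; take t = 0.
    Then x = 34 + 42·0 = 34, valid modulo lcm(42, 14) = 42: x ≡ 34 (mod 42).
Verify: 34 mod 6 = 4, 34 mod 21 = 13, 34 mod 14 = 6.

x ≡ 34 (mod 42).


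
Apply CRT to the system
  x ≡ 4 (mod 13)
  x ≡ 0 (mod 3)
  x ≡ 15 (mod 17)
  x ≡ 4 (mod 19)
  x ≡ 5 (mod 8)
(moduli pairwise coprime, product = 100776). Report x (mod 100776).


Product of moduli M = 13 · 3 · 17 · 19 · 8 = 100776.
Merge one congruence at a time:
  Start: x ≡ 4 (mod 13).
  Combine with x ≡ 0 (mod 3); new modulus lcm = 39.
    Write x = 4 + 13·t and substitute into x ≡ 0 (mod 3): 13·t ≡ 0 − 4 = -4 (mod 3).
    Reduce coefficients mod 3: 1·t ≡ 2 (mod 3).
    So t ≡ 2 (mod 3).
    Then x = 4 + 13·2 = 30, valid modulo lcm(13, 3) = 39: x ≡ 30 (mod 39).
  Combine with x ≡ 15 (mod 17); new modulus lcm = 663.
    Write x = 30 + 39·t and substitute into x ≡ 15 (mod 17): 39·t ≡ 15 − 30 = -15 (mod 17).
    Reduce coefficients mod 17: 5·t ≡ 2 (mod 17).
    The inverse of 5 mod 17 is 7 (since 5·7 = 35 = 2·17 + 1), so t ≡ 7·2 = 14 ≡ 14 (mod 17).
    Then x = 30 + 39·14 = 576, valid modulo lcm(39, 17) = 663: x ≡ 576 (mod 663).
  Combine with x ≡ 4 (mod 19); new modulus lcm = 12597.
    Write x = 576 + 663·t and substitute into x ≡ 4 (mod 19): 663·t ≡ 4 − 576 = -572 (mod 19).
    Reduce coefficients mod 19: 17·t ≡ 17 (mod 19).
    The inverse of 17 mod 19 is 9 (since 17·9 = 153 = 8·19 + 1), so t ≡ 9·17 = 153 ≡ 1 (mod 19).
    Then x = 576 + 663·1 = 1239, valid modulo lcm(663, 19) = 12597: x ≡ 1239 (mod 12597).
  Combine with x ≡ 5 (mod 8); new modulus lcm = 100776.
    Write x = 1239 + 12597·t and substitute into x ≡ 5 (mod 8): 12597·t ≡ 5 − 1239 = -1234 (mod 8).
    Reduce coefficients mod 8: 5·t ≡ 6 (mod 8).
    The inverse of 5 mod 8 is 5 (since 5·5 = 25 = 3·8 + 1), so t ≡ 5·6 = 30 ≡ 6 (mod 8).
    Then x = 1239 + 12597·6 = 76821, valid modulo lcm(12597, 8) = 100776: x ≡ 76821 (mod 100776).
Verify against each original: 76821 mod 13 = 4, 76821 mod 3 = 0, 76821 mod 17 = 15, 76821 mod 19 = 4, 76821 mod 8 = 5.

x ≡ 76821 (mod 100776).


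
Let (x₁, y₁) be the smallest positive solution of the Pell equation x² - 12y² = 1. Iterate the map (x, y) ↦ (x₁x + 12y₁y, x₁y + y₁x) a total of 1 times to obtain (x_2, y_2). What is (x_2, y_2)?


Step 1: Find the fundamental solution (x₁, y₁) of x² - 12y² = 1.
  Expand √12 as a continued fraction. a₀ = ⌊√12⌋ = 3; iterate m_{k+1} = d_k·a_k − m_k, d_{k+1} = (12 − m_{k+1}²)/d_k, a_{k+1} = ⌊(a₀ + m_{k+1})/d_{k+1}⌋ (starting m₀ = 0, d₀ = 1), with convergents p_k = a_k·p_{k-1} + p_{k-2}, q_k = a_k·q_{k-1} + q_{k-2} (p₋₁ = 1, q₋₁ = 0):
  k = 0: a₀ = 3; p₀/q₀ = 3/1; p₀² − 12·q₀² = 9 − 12 = -3.
  k = 1: m = 3, d = 3, a = ⌊(3 + 3)/3⌋ = 2; p/q = (2·3 + 1)/(2·1 + 0) = 7/2; p² − 12·q² = 49 − 48 = 1.
  The first convergent with p² − 12·q² = 1 gives the fundamental solution (x₁, y₁) = (7, 2).
Step 2: Apply the recurrence (x_{n+1}, y_{n+1}) = (x₁x_n + 12y₁y_n, x₁y_n + y₁x_n) repeatedly.
  From (x_1, y_1) = (7, 2): x_2 = 7·7 + 12·2·2 = 97; y_2 = 7·2 + 2·7 = 28.
Step 3: Verify x_2² - 12·y_2² = 9409 - 9408 = 1 (should be 1). ✓

(x_1, y_1) = (7, 2); (x_2, y_2) = (97, 28).


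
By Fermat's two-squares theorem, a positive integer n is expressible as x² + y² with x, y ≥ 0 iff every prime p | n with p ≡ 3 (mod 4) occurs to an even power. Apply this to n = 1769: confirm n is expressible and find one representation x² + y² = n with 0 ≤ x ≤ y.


Step 1: Factor n = 1769 = 29 · 61.
Step 2: Check the mod-4 condition on each prime factor: 29 ≡ 1 (mod 4), exponent 1; 61 ≡ 1 (mod 4), exponent 1.
All primes ≡ 3 (mod 4) appear to even exponent (or don't appear), so by the two-squares theorem n IS expressible as a sum of two squares.
Step 3: Build a representation. Here n = 29 · 61 is a product of primes ≡ 1 (mod 4). Each prime p ≡ 1 (mod 4) is itself a sum of two squares; find a² by testing p − a² for a perfect square:
  29: 29 − 1² = 28, 29 − 2² = 25 = 5² ⇒ 29 = 2² + 5².
  61: 61 − 1² = 60, 61 − 2² = 57, 61 − 3² = 52, 61 − 4² = 45, 61 − 5² = 36 = 6² ⇒ 61 = 5² + 6².
  Combine using the Brahmagupta–Fibonacci identity (a² + b²)(c² + d²) = (ac − bd)² + (ad + bc)² = (ac + bd)² + (ad − bc)²:
  29 · 61 = 1769: from (2² + 5²)(5² + 6²), take (2·5 − 5·6, 2·6 + 5·5) = (10 − 30, 12 + 25) = (-20, 37); dropping signs (only squares matter) gives (20, 37); check 20² + 37² = 400 + 1369 = 1769 ✓.
Step 4: Order so x ≤ y and verify: 20² + 37² = 400 + 1369 = 1769 = n. ✓

n = 1769 = 20² + 37² (one valid representation with x ≤ y).


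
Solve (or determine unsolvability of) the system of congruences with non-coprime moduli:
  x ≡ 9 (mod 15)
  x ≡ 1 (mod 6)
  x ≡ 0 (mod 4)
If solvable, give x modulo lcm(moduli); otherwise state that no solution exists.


Moduli 15, 6, 4 are not pairwise coprime, so CRT works modulo lcm(m_i) when all pairwise compatibility conditions hold.
Pairwise compatibility: gcd(m_i, m_j) must divide a_i - a_j for every pair.
Merge one congruence at a time:
  Start: x ≡ 9 (mod 15).
  Combine with x ≡ 1 (mod 6): gcd(15, 6) = 3, and 1 - 9 = -8 is NOT divisible by 3.
    ⇒ system is inconsistent (no integer solution).

No solution (the system is inconsistent).


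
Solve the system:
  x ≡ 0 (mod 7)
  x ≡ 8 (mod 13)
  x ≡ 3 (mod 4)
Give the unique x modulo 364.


Moduli 7, 13, 4 are pairwise coprime; by CRT there is a unique solution modulo M = 7 · 13 · 4 = 364.
Solve pairwise, accumulating the modulus:
  Start with x ≡ 0 (mod 7).
  Combine with x ≡ 8 (mod 13): since gcd(7, 13) = 1, we get a unique residue mod 91.
    Write x = 0 + 7·t and substitute into x ≡ 8 (mod 13): 7·t ≡ 8 − 0 = 8 (mod 13).
    The inverse of 7 mod 13 is 2 (since 7·2 = 14 = 1·13 + 1), so t ≡ 2·8 = 16 ≡ 3 (mod 13).
    Then x = 0 + 7·3 = 21, valid modulo lcm(7, 13) = 91: x ≡ 21 (mod 91).
  Combine with x ≡ 3 (mod 4): since gcd(91, 4) = 1, we get a unique residue mod 364.
    Write x = 21 + 91·t and substitute into x ≡ 3 (mod 4): 91·t ≡ 3 − 21 = -18 (mod 4).
    Reduce coefficients mod 4: 3·t ≡ 2 (mod 4).
    The inverse of 3 mod 4 is 3 (since 3·3 = 9 = 2·4 + 1), so t ≡ 3·2 = 6 ≡ 2 (mod 4).
    Then x = 21 + 91·2 = 203, valid modulo lcm(91, 4) = 364: x ≡ 203 (mod 364).
Verify: 203 mod 7 = 0 ✓, 203 mod 13 = 8 ✓, 203 mod 4 = 3 ✓.

x ≡ 203 (mod 364).


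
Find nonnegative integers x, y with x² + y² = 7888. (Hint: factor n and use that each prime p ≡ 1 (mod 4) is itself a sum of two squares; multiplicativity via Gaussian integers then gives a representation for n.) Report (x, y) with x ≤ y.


Step 1: Factor n = 7888 = 2^4 · 17 · 29.
Step 2: Check the mod-4 condition on each prime factor: 2 = 2 (special); 17 ≡ 1 (mod 4), exponent 1; 29 ≡ 1 (mod 4), exponent 1.
All primes ≡ 3 (mod 4) appear to even exponent (or don't appear), so by the two-squares theorem n IS expressible as a sum of two squares.
Step 3: Build a representation. Group n = k² · m with k = 4 and m = 17 · 29 = 493 (a product of primes ≡ 1 (mod 4)); a representation of m scales to one of n via (k·x)² + (k·y)² = k²(x² + y²). Each prime p ≡ 1 (mod 4) is itself a sum of two squares; find a² by testing p − a² for a perfect square:
  17: 17 − 1² = 16 = 4² ⇒ 17 = 1² + 4².
  29: 29 − 1² = 28, 29 − 2² = 25 = 5² ⇒ 29 = 2² + 5².
  Combine using the Brahmagupta–Fibonacci identity (a² + b²)(c² + d²) = (ac − bd)² + (ad + bc)² = (ac + bd)² + (ad − bc)²:
  17 · 29 = 493: from (1² + 4²)(2² + 5²), take (1·2 − 4·5, 1·5 + 4·2) = (2 − 20, 5 + 8) = (-18, 13); dropping signs (only squares matter) gives (18, 13); check 18² + 13² = 324 + 169 = 493 ✓.
  Scale by k = 4: (4·18, 4·13) = (72, 52).
Step 4: Order so x ≤ y and verify: 52² + 72² = 2704 + 5184 = 7888 = n. ✓

n = 7888 = 52² + 72² (one valid representation with x ≤ y).


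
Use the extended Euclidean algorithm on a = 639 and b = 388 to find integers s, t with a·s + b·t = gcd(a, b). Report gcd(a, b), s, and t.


Euclidean algorithm on (639, 388) — divide until remainder is 0:
  639 = 1 · 388 + 251
  388 = 1 · 251 + 137
  251 = 1 · 137 + 114
  137 = 1 · 114 + 23
  114 = 4 · 23 + 22
  23 = 1 · 22 + 1
  22 = 22 · 1 + 0
gcd(639, 388) = 1.
Track Bezout coefficients alongside the remainders: start with r₀ = 639 = a·1 + b·0 (s = 1, t = 0) and r₁ = 388 = a·0 + b·1 (s = 0, t = 1); each new remainder r_{k+1} = r_{k-1} − q_k·r_k inherits s_{k+1} = s_{k-1} − q_k·s_k, t_{k+1} = t_{k-1} − q_k·t_k, so r_k = a·s_k + b·t_k at every step:
  q = 1: r = 251, s = 1 − 1·0 = 1, t = 0 − 1·1 = -1  (check: 639·1 + 388·(-1) = 251)
  q = 1: r = 137, s = 0 − 1·1 = -1, t = 1 − 1·(-1) = 2  (check: 639·(-1) + 388·2 = 137)
  q = 1: r = 114, s = 1 − 1·(-1) = 2, t = -1 − 1·2 = -3  (check: 639·2 + 388·(-3) = 114)
  q = 1: r = 23, s = -1 − 1·2 = -3, t = 2 − 1·(-3) = 5  (check: 639·(-3) + 388·5 = 23)
  q = 4: r = 22, s = 2 − 4·(-3) = 14, t = -3 − 4·5 = -23  (check: 639·14 + 388·(-23) = 22)
  q = 1: r = 1, s = -3 − 1·14 = -17, t = 5 − 1·(-23) = 28  (check: 639·(-17) + 388·28 = 1)
The row with r = 1 (the gcd) gives the Bezout coefficients s = -17, t = 28.
Result: 639 · (-17) + 388 · (28) = 1.

gcd(639, 388) = 1; s = -17, t = 28 (check: 639·(-17) + 388·28 = 1).


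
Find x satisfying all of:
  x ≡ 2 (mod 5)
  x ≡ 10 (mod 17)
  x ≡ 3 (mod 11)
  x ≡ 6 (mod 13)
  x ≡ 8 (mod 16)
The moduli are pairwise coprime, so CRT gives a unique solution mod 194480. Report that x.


Product of moduli M = 5 · 17 · 11 · 13 · 16 = 194480.
Merge one congruence at a time:
  Start: x ≡ 2 (mod 5).
  Combine with x ≡ 10 (mod 17); new modulus lcm = 85.
    Write x = 2 + 5·t and substitute into x ≡ 10 (mod 17): 5·t ≡ 10 − 2 = 8 (mod 17).
    The inverse of 5 mod 17 is 7 (since 5·7 = 35 = 2·17 + 1), so t ≡ 7·8 = 56 ≡ 5 (mod 17).
    Then x = 2 + 5·5 = 27, valid modulo lcm(5, 17) = 85: x ≡ 27 (mod 85).
  Combine with x ≡ 3 (mod 11); new modulus lcm = 935.
    Write x = 27 + 85·t and substitute into x ≡ 3 (mod 11): 85·t ≡ 3 − 27 = -24 (mod 11).
    Reduce coefficients mod 11: 8·t ≡ 9 (mod 11).
    The inverse of 8 mod 11 is 7 (since 8·7 = 56 = 5·11 + 1), so t ≡ 7·9 = 63 ≡ 8 (mod 11).
    Then x = 27 + 85·8 = 707, valid modulo lcm(85, 11) = 935: x ≡ 707 (mod 935).
  Combine with x ≡ 6 (mod 13); new modulus lcm = 12155.
    Write x = 707 + 935·t and substitute into x ≡ 6 (mod 13): 935·t ≡ 6 − 707 = -701 (mod 13).
    Reduce coefficients mod 13: 12·t ≡ 1 (mod 13).
    The inverse of 12 mod 13 is 12 (since 12·12 = 144 = 11·13 + 1), so t ≡ 12·1 = 12 ≡ 12 (mod 13).
    Then x = 707 + 935·12 = 11927, valid modulo lcm(935, 13) = 12155: x ≡ 11927 (mod 12155).
  Combine with x ≡ 8 (mod 16); new modulus lcm = 194480.
    Write x = 11927 + 12155·t and substitute into x ≡ 8 (mod 16): 12155·t ≡ 8 − 11927 = -11919 (mod 16).
    Reduce coefficients mod 16: 11·t ≡ 1 (mod 16).
    The inverse of 11 mod 16 is 3 (since 11·3 = 33 = 2·16 + 1), so t ≡ 3·1 = 3 ≡ 3 (mod 16).
    Then x = 11927 + 12155·3 = 48392, valid modulo lcm(12155, 16) = 194480: x ≡ 48392 (mod 194480).
Verify against each original: 48392 mod 5 = 2, 48392 mod 17 = 10, 48392 mod 11 = 3, 48392 mod 13 = 6, 48392 mod 16 = 8.

x ≡ 48392 (mod 194480).


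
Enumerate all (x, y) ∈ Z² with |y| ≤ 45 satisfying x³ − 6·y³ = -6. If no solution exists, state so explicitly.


The equation is x³ - 6y³ = -6. For fixed y, x³ = 6·y³ − 6, so a solution requires the RHS to be a perfect cube.
Strategy: iterate y from -45 to 45, compute RHS = 6·y³ − 6, and check whether it is a (positive or negative) perfect cube.
Check small values of y:
  y = 0: RHS = -6 is not a perfect cube.
  y = 1: RHS = 0 = (0)³ ⇒ x = 0 works.
  y = -1: RHS = -12 is not a perfect cube.
  y = 2: RHS = 42 is not a perfect cube.
  y = -2: RHS = -54 is not a perfect cube.
  y = 3: RHS = 156 is not a perfect cube.
  y = -3: RHS = -168 is not a perfect cube.
Continuing the search up to |y| = 45 finds no further solutions beyond those listed.
Collected solutions: (0, 1).

Solutions (with |y| ≤ 45): (0, 1).


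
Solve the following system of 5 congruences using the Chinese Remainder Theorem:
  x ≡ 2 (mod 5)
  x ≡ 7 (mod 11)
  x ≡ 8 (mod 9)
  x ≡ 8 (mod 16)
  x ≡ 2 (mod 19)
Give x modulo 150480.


Product of moduli M = 5 · 11 · 9 · 16 · 19 = 150480.
Merge one congruence at a time:
  Start: x ≡ 2 (mod 5).
  Combine with x ≡ 7 (mod 11); new modulus lcm = 55.
    Write x = 2 + 5·t and substitute into x ≡ 7 (mod 11): 5·t ≡ 7 − 2 = 5 (mod 11).
    The inverse of 5 mod 11 is 9 (since 5·9 = 45 = 4·11 + 1), so t ≡ 9·5 = 45 ≡ 1 (mod 11).
    Then x = 2 + 5·1 = 7, valid modulo lcm(5, 11) = 55: x ≡ 7 (mod 55).
  Combine with x ≡ 8 (mod 9); new modulus lcm = 495.
    Write x = 7 + 55·t and substitute into x ≡ 8 (mod 9): 55·t ≡ 8 − 7 = 1 (mod 9).
    Reduce coefficients mod 9: 1·t ≡ 1 (mod 9).
    So t ≡ 1 (mod 9).
    Then x = 7 + 55·1 = 62, valid modulo lcm(55, 9) = 495: x ≡ 62 (mod 495).
  Combine with x ≡ 8 (mod 16); new modulus lcm = 7920.
    Write x = 62 + 495·t and substitute into x ≡ 8 (mod 16): 495·t ≡ 8 − 62 = -54 (mod 16).
    Reduce coefficients mod 16: 15·t ≡ 10 (mod 16).
    The inverse of 15 mod 16 is 15 (since 15·15 = 225 = 14·16 + 1), so t ≡ 15·10 = 150 ≡ 6 (mod 16).
    Then x = 62 + 495·6 = 3032, valid modulo lcm(495, 16) = 7920: x ≡ 3032 (mod 7920).
  Combine with x ≡ 2 (mod 19); new modulus lcm = 150480.
    Write x = 3032 + 7920·t and substitute into x ≡ 2 (mod 19): 7920·t ≡ 2 − 3032 = -3030 (mod 19).
    Reduce coefficients mod 19: 16·t ≡ 10 (mod 19).
    The inverse of 16 mod 19 is 6 (since 16·6 = 96 = 5·19 + 1), so t ≡ 6·10 = 60 ≡ 3 (mod 19).
    Then x = 3032 + 7920·3 = 26792, valid modulo lcm(7920, 19) = 150480: x ≡ 26792 (mod 150480).
Verify against each original: 26792 mod 5 = 2, 26792 mod 11 = 7, 26792 mod 9 = 8, 26792 mod 16 = 8, 26792 mod 19 = 2.

x ≡ 26792 (mod 150480).


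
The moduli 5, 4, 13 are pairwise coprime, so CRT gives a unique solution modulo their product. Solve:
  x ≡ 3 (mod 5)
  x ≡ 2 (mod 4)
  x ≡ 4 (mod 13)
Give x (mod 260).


Moduli 5, 4, 13 are pairwise coprime; by CRT there is a unique solution modulo M = 5 · 4 · 13 = 260.
Solve pairwise, accumulating the modulus:
  Start with x ≡ 3 (mod 5).
  Combine with x ≡ 2 (mod 4): since gcd(5, 4) = 1, we get a unique residue mod 20.
    Write x = 3 + 5·t and substitute into x ≡ 2 (mod 4): 5·t ≡ 2 − 3 = -1 (mod 4).
    Reduce coefficients mod 4: 1·t ≡ 3 (mod 4).
    So t ≡ 3 (mod 4).
    Then x = 3 + 5·3 = 18, valid modulo lcm(5, 4) = 20: x ≡ 18 (mod 20).
  Combine with x ≡ 4 (mod 13): since gcd(20, 13) = 1, we get a unique residue mod 260.
    Write x = 18 + 20·t and substitute into x ≡ 4 (mod 13): 20·t ≡ 4 − 18 = -14 (mod 13).
    Reduce coefficients mod 13: 7·t ≡ 12 (mod 13).
    The inverse of 7 mod 13 is 2 (since 7·2 = 14 = 1·13 + 1), so t ≡ 2·12 = 24 ≡ 11 (mod 13).
    Then x = 18 + 20·11 = 238, valid modulo lcm(20, 13) = 260: x ≡ 238 (mod 260).
Verify: 238 mod 5 = 3 ✓, 238 mod 4 = 2 ✓, 238 mod 13 = 4 ✓.

x ≡ 238 (mod 260).


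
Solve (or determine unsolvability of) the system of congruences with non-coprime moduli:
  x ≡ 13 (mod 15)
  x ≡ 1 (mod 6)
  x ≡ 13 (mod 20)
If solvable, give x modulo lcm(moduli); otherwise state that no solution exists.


Moduli 15, 6, 20 are not pairwise coprime, so CRT works modulo lcm(m_i) when all pairwise compatibility conditions hold.
Pairwise compatibility: gcd(m_i, m_j) must divide a_i - a_j for every pair.
Merge one congruence at a time:
  Start: x ≡ 13 (mod 15).
  Combine with x ≡ 1 (mod 6): gcd(15, 6) = 3; 1 - 13 = -12, which IS divisible by 3, so compatible.
    Write x = 13 + 15·t and substitute into x ≡ 1 (mod 6): 15·t ≡ 1 − 13 = -12 (mod 6).
    Divide the congruence (and modulus) by g = 3: 5·t ≡ -4 (mod 2).
    Reduce coefficients mod 2: 1·t ≡ 0 (mod 2).
    So t ≡ 0 (mod 2).
    Then x = 13 + 15·0 = 13, valid modulo lcm(15, 6) = 30: x ≡ 13 (mod 30).
  Combine with x ≡ 13 (mod 20): gcd(30, 20) = 10; 13 - 13 = 0, which IS divisible by 10, so compatible.
    Write x = 13 + 30·t and substitute into x ≡ 13 (mod 20): 30·t ≡ 13 − 13 = 0 (mod 20).
    Divide the congruence (and modulus) by g = 10: 3·t ≡ 0 (mod 2).
    Reduce coefficients mod 2: 1·t ≡ 0 (mod 2).
    So t ≡ 0 (mod 2).
    Then x = 13 + 30·0 = 13, valid modulo lcm(30, 20) = 60: x ≡ 13 (mod 60).
Verify: 13 mod 15 = 13, 13 mod 6 = 1, 13 mod 20 = 13.

x ≡ 13 (mod 60).


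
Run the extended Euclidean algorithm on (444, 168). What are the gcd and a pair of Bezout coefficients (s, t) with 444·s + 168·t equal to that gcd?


Euclidean algorithm on (444, 168) — divide until remainder is 0:
  444 = 2 · 168 + 108
  168 = 1 · 108 + 60
  108 = 1 · 60 + 48
  60 = 1 · 48 + 12
  48 = 4 · 12 + 0
gcd(444, 168) = 12.
Track Bezout coefficients alongside the remainders: start with r₀ = 444 = a·1 + b·0 (s = 1, t = 0) and r₁ = 168 = a·0 + b·1 (s = 0, t = 1); each new remainder r_{k+1} = r_{k-1} − q_k·r_k inherits s_{k+1} = s_{k-1} − q_k·s_k, t_{k+1} = t_{k-1} − q_k·t_k, so r_k = a·s_k + b·t_k at every step:
  q = 2: r = 108, s = 1 − 2·0 = 1, t = 0 − 2·1 = -2  (check: 444·1 + 168·(-2) = 108)
  q = 1: r = 60, s = 0 − 1·1 = -1, t = 1 − 1·(-2) = 3  (check: 444·(-1) + 168·3 = 60)
  q = 1: r = 48, s = 1 − 1·(-1) = 2, t = -2 − 1·3 = -5  (check: 444·2 + 168·(-5) = 48)
  q = 1: r = 12, s = -1 − 1·2 = -3, t = 3 − 1·(-5) = 8  (check: 444·(-3) + 168·8 = 12)
The row with r = 12 (the gcd) gives the Bezout coefficients s = -3, t = 8.
Result: 444 · (-3) + 168 · (8) = 12.

gcd(444, 168) = 12; s = -3, t = 8 (check: 444·(-3) + 168·8 = 12).


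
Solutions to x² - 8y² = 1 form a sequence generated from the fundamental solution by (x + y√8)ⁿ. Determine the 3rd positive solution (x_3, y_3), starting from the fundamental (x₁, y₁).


Step 1: Find the fundamental solution (x₁, y₁) of x² - 8y² = 1.
  Expand √8 as a continued fraction. a₀ = ⌊√8⌋ = 2; iterate m_{k+1} = d_k·a_k − m_k, d_{k+1} = (8 − m_{k+1}²)/d_k, a_{k+1} = ⌊(a₀ + m_{k+1})/d_{k+1}⌋ (starting m₀ = 0, d₀ = 1), with convergents p_k = a_k·p_{k-1} + p_{k-2}, q_k = a_k·q_{k-1} + q_{k-2} (p₋₁ = 1, q₋₁ = 0):
  k = 0: a₀ = 2; p₀/q₀ = 2/1; p₀² − 8·q₀² = 4 − 8 = -4.
  k = 1: m = 2, d = 4, a = ⌊(2 + 2)/4⌋ = 1; p/q = (1·2 + 1)/(1·1 + 0) = 3/1; p² − 8·q² = 9 − 8 = 1.
  The first convergent with p² − 8·q² = 1 gives the fundamental solution (x₁, y₁) = (3, 1).
Step 2: Apply the recurrence (x_{n+1}, y_{n+1}) = (x₁x_n + 8y₁y_n, x₁y_n + y₁x_n) repeatedly.
  From (x_1, y_1) = (3, 1): x_2 = 3·3 + 8·1·1 = 17; y_2 = 3·1 + 1·3 = 6.
  From (x_2, y_2) = (17, 6): x_3 = 3·17 + 8·1·6 = 99; y_3 = 3·6 + 1·17 = 35.
Step 3: Verify x_3² - 8·y_3² = 9801 - 9800 = 1 (should be 1). ✓

(x_1, y_1) = (3, 1); (x_3, y_3) = (99, 35).


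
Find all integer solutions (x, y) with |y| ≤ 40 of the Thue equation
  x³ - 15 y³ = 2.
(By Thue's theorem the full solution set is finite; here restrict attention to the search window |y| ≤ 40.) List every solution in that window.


The equation is x³ - 15y³ = 2. For fixed y, x³ = 15·y³ + 2, so a solution requires the RHS to be a perfect cube.
Strategy: iterate y from -40 to 40, compute RHS = 15·y³ + 2, and check whether it is a (positive or negative) perfect cube.
Check small values of y:
  y = 0: RHS = 2 is not a perfect cube.
  y = 1: RHS = 17 is not a perfect cube.
  y = -1: RHS = -13 is not a perfect cube.
  y = 2: RHS = 122 is not a perfect cube.
  y = -2: RHS = -118 is not a perfect cube.
  y = 3: RHS = 407 is not a perfect cube.
  y = -3: RHS = -403 is not a perfect cube.
Continuing the search up to |y| = 40 finds no solutions either.
No (x, y) in the scanned range satisfies the equation.

No integer solutions with |y| ≤ 40.


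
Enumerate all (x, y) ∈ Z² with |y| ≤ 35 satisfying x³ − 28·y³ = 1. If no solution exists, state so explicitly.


The equation is x³ - 28y³ = 1. For fixed y, x³ = 28·y³ + 1, so a solution requires the RHS to be a perfect cube.
Strategy: iterate y from -35 to 35, compute RHS = 28·y³ + 1, and check whether it is a (positive or negative) perfect cube.
Check small values of y:
  y = 0: RHS = 1 = (1)³ ⇒ x = 1 works.
  y = 1: RHS = 29 is not a perfect cube.
  y = -1: RHS = -27 = (-3)³ ⇒ x = -3 works.
  y = 2: RHS = 225 is not a perfect cube.
  y = -2: RHS = -223 is not a perfect cube.
  y = 3: RHS = 757 is not a perfect cube.
  y = -3: RHS = -755 is not a perfect cube.
Continuing the search up to |y| = 35 finds no further solutions beyond those listed.
Collected solutions: (1, 0), (-3, -1).

Solutions (with |y| ≤ 35): (1, 0), (-3, -1).


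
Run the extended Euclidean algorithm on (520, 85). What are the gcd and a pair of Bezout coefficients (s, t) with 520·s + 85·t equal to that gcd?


Euclidean algorithm on (520, 85) — divide until remainder is 0:
  520 = 6 · 85 + 10
  85 = 8 · 10 + 5
  10 = 2 · 5 + 0
gcd(520, 85) = 5.
Track Bezout coefficients alongside the remainders: start with r₀ = 520 = a·1 + b·0 (s = 1, t = 0) and r₁ = 85 = a·0 + b·1 (s = 0, t = 1); each new remainder r_{k+1} = r_{k-1} − q_k·r_k inherits s_{k+1} = s_{k-1} − q_k·s_k, t_{k+1} = t_{k-1} − q_k·t_k, so r_k = a·s_k + b·t_k at every step:
  q = 6: r = 10, s = 1 − 6·0 = 1, t = 0 − 6·1 = -6  (check: 520·1 + 85·(-6) = 10)
  q = 8: r = 5, s = 0 − 8·1 = -8, t = 1 − 8·(-6) = 49  (check: 520·(-8) + 85·49 = 5)
The row with r = 5 (the gcd) gives the Bezout coefficients s = -8, t = 49.
Result: 520 · (-8) + 85 · (49) = 5.

gcd(520, 85) = 5; s = -8, t = 49 (check: 520·(-8) + 85·49 = 5).


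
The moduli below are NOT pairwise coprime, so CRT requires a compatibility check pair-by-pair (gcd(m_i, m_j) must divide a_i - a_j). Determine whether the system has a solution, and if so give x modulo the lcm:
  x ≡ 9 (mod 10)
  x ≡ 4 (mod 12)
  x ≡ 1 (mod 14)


Moduli 10, 12, 14 are not pairwise coprime, so CRT works modulo lcm(m_i) when all pairwise compatibility conditions hold.
Pairwise compatibility: gcd(m_i, m_j) must divide a_i - a_j for every pair.
Merge one congruence at a time:
  Start: x ≡ 9 (mod 10).
  Combine with x ≡ 4 (mod 12): gcd(10, 12) = 2, and 4 - 9 = -5 is NOT divisible by 2.
    ⇒ system is inconsistent (no integer solution).

No solution (the system is inconsistent).


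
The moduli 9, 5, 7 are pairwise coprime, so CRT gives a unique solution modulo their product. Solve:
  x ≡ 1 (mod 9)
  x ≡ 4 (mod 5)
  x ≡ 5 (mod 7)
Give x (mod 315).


Moduli 9, 5, 7 are pairwise coprime; by CRT there is a unique solution modulo M = 9 · 5 · 7 = 315.
Solve pairwise, accumulating the modulus:
  Start with x ≡ 1 (mod 9).
  Combine with x ≡ 4 (mod 5): since gcd(9, 5) = 1, we get a unique residue mod 45.
    Write x = 1 + 9·t and substitute into x ≡ 4 (mod 5): 9·t ≡ 4 − 1 = 3 (mod 5).
    Reduce coefficients mod 5: 4·t ≡ 3 (mod 5).
    The inverse of 4 mod 5 is 4 (since 4·4 = 16 = 3·5 + 1), so t ≡ 4·3 = 12 ≡ 2 (mod 5).
    Then x = 1 + 9·2 = 19, valid modulo lcm(9, 5) = 45: x ≡ 19 (mod 45).
  Combine with x ≡ 5 (mod 7): since gcd(45, 7) = 1, we get a unique residue mod 315.
    Write x = 19 + 45·t and substitute into x ≡ 5 (mod 7): 45·t ≡ 5 − 19 = -14 (mod 7).
    Reduce coefficients mod 7: 3·t ≡ 0 (mod 7).
    The inverse of 3 mod 7 is 5 (since 3·5 = 15 = 2·7 + 1), so t ≡ 5·0 = 0 ≡ 0 (mod 7).
    Then x = 19 + 45·0 = 19, valid modulo lcm(45, 7) = 315: x ≡ 19 (mod 315).
Verify: 19 mod 9 = 1 ✓, 19 mod 5 = 4 ✓, 19 mod 7 = 5 ✓.

x ≡ 19 (mod 315).


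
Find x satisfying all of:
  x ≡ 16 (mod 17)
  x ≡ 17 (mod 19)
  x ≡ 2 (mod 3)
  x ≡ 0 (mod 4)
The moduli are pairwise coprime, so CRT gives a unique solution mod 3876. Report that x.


Product of moduli M = 17 · 19 · 3 · 4 = 3876.
Merge one congruence at a time:
  Start: x ≡ 16 (mod 17).
  Combine with x ≡ 17 (mod 19); new modulus lcm = 323.
    Write x = 16 + 17·t and substitute into x ≡ 17 (mod 19): 17·t ≡ 17 − 16 = 1 (mod 19).
    The inverse of 17 mod 19 is 9 (since 17·9 = 153 = 8·19 + 1), so t ≡ 9·1 = 9 ≡ 9 (mod 19).
    Then x = 16 + 17·9 = 169, valid modulo lcm(17, 19) = 323: x ≡ 169 (mod 323).
  Combine with x ≡ 2 (mod 3); new modulus lcm = 969.
    Write x = 169 + 323·t and substitute into x ≡ 2 (mod 3): 323·t ≡ 2 − 169 = -167 (mod 3).
    Reduce coefficients mod 3: 2·t ≡ 1 (mod 3).
    The inverse of 2 mod 3 is 2 (since 2·2 = 4 = 1·3 + 1), so t ≡ 2·1 = 2 ≡ 2 (mod 3).
    Then x = 169 + 323·2 = 815, valid modulo lcm(323, 3) = 969: x ≡ 815 (mod 969).
  Combine with x ≡ 0 (mod 4); new modulus lcm = 3876.
    Write x = 815 + 969·t and substitute into x ≡ 0 (mod 4): 969·t ≡ 0 − 815 = -815 (mod 4).
    Reduce coefficients mod 4: 1·t ≡ 1 (mod 4).
    So t ≡ 1 (mod 4).
    Then x = 815 + 969·1 = 1784, valid modulo lcm(969, 4) = 3876: x ≡ 1784 (mod 3876).
Verify against each original: 1784 mod 17 = 16, 1784 mod 19 = 17, 1784 mod 3 = 2, 1784 mod 4 = 0.

x ≡ 1784 (mod 3876).


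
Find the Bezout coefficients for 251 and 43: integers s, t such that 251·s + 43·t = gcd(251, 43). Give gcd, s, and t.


Euclidean algorithm on (251, 43) — divide until remainder is 0:
  251 = 5 · 43 + 36
  43 = 1 · 36 + 7
  36 = 5 · 7 + 1
  7 = 7 · 1 + 0
gcd(251, 43) = 1.
Track Bezout coefficients alongside the remainders: start with r₀ = 251 = a·1 + b·0 (s = 1, t = 0) and r₁ = 43 = a·0 + b·1 (s = 0, t = 1); each new remainder r_{k+1} = r_{k-1} − q_k·r_k inherits s_{k+1} = s_{k-1} − q_k·s_k, t_{k+1} = t_{k-1} − q_k·t_k, so r_k = a·s_k + b·t_k at every step:
  q = 5: r = 36, s = 1 − 5·0 = 1, t = 0 − 5·1 = -5  (check: 251·1 + 43·(-5) = 36)
  q = 1: r = 7, s = 0 − 1·1 = -1, t = 1 − 1·(-5) = 6  (check: 251·(-1) + 43·6 = 7)
  q = 5: r = 1, s = 1 − 5·(-1) = 6, t = -5 − 5·6 = -35  (check: 251·6 + 43·(-35) = 1)
The row with r = 1 (the gcd) gives the Bezout coefficients s = 6, t = -35.
Result: 251 · (6) + 43 · (-35) = 1.

gcd(251, 43) = 1; s = 6, t = -35 (check: 251·6 + 43·(-35) = 1).


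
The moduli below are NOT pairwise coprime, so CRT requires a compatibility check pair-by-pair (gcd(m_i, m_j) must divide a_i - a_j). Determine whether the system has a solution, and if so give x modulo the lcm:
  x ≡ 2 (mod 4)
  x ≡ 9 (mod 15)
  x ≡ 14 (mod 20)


Moduli 4, 15, 20 are not pairwise coprime, so CRT works modulo lcm(m_i) when all pairwise compatibility conditions hold.
Pairwise compatibility: gcd(m_i, m_j) must divide a_i - a_j for every pair.
Merge one congruence at a time:
  Start: x ≡ 2 (mod 4).
  Combine with x ≡ 9 (mod 15): gcd(4, 15) = 1; 9 - 2 = 7, which IS divisible by 1, so compatible.
    Write x = 2 + 4·t and substitute into x ≡ 9 (mod 15): 4·t ≡ 9 − 2 = 7 (mod 15).
    The inverse of 4 mod 15 is 4 (since 4·4 = 16 = 1·15 + 1), so t ≡ 4·7 = 28 ≡ 13 (mod 15).
    Then x = 2 + 4·13 = 54, valid modulo lcm(4, 15) = 60: x ≡ 54 (mod 60).
  Combine with x ≡ 14 (mod 20): gcd(60, 20) = 20; 14 - 54 = -40, which IS divisible by 20, so compatible.
    Write x = 54 + 60·t and substitute into x ≡ 14 (mod 20): 60·t ≡ 14 − 54 = -40 (mod 20).
    Divide the congruence (and modulus) by g = 20: 3·t ≡ -2 (mod 1).
    Modulo 1 every t works; take t = 0.
    Then x = 54 + 60·0 = 54, valid modulo lcm(60, 20) = 60: x ≡ 54 (mod 60).
Verify: 54 mod 4 = 2, 54 mod 15 = 9, 54 mod 20 = 14.

x ≡ 54 (mod 60).


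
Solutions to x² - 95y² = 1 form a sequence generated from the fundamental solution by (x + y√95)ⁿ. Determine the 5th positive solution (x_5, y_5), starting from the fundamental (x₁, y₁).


Step 1: Find the fundamental solution (x₁, y₁) of x² - 95y² = 1.
  Expand √95 as a continued fraction. a₀ = ⌊√95⌋ = 9; iterate m_{k+1} = d_k·a_k − m_k, d_{k+1} = (95 − m_{k+1}²)/d_k, a_{k+1} = ⌊(a₀ + m_{k+1})/d_{k+1}⌋ (starting m₀ = 0, d₀ = 1), with convergents p_k = a_k·p_{k-1} + p_{k-2}, q_k = a_k·q_{k-1} + q_{k-2} (p₋₁ = 1, q₋₁ = 0):
  k = 0: a₀ = 9; p₀/q₀ = 9/1; p₀² − 95·q₀² = 81 − 95 = -14.
  k = 1: m = 9, d = 14, a = ⌊(9 + 9)/14⌋ = 1; p/q = (1·9 + 1)/(1·1 + 0) = 10/1; p² − 95·q² = 100 − 95 = 5.
  k = 2: m = 5, d = 5, a = ⌊(9 + 5)/5⌋ = 2; p/q = (2·10 + 9)/(2·1 + 1) = 29/3; p² − 95·q² = 841 − 855 = -14.
  k = 3: m = 5, d = 14, a = ⌊(9 + 5)/14⌋ = 1; p/q = (1·29 + 10)/(1·3 + 1) = 39/4; p² − 95·q² = 1521 − 1520 = 1.
  The first convergent with p² − 95·q² = 1 gives the fundamental solution (x₁, y₁) = (39, 4).
Step 2: Apply the recurrence (x_{n+1}, y_{n+1}) = (x₁x_n + 95y₁y_n, x₁y_n + y₁x_n) repeatedly.
  From (x_1, y_1) = (39, 4): x_2 = 39·39 + 95·4·4 = 3041; y_2 = 39·4 + 4·39 = 312.
  From (x_2, y_2) = (3041, 312): x_3 = 39·3041 + 95·4·312 = 237159; y_3 = 39·312 + 4·3041 = 24332.
  From (x_3, y_3) = (237159, 24332): x_4 = 39·237159 + 95·4·24332 = 18495361; y_4 = 39·24332 + 4·237159 = 1897584.
  From (x_4, y_4) = (18495361, 1897584): x_5 = 39·18495361 + 95·4·1897584 = 1442400999; y_5 = 39·1897584 + 4·18495361 = 147987220.
Step 3: Verify x_5² - 95·y_5² = 2080520641916198001 - 2080520641916198000 = 1 (should be 1). ✓

(x_1, y_1) = (39, 4); (x_5, y_5) = (1442400999, 147987220).


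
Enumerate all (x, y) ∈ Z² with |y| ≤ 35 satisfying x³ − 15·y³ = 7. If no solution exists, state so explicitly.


The equation is x³ - 15y³ = 7. For fixed y, x³ = 15·y³ + 7, so a solution requires the RHS to be a perfect cube.
Strategy: iterate y from -35 to 35, compute RHS = 15·y³ + 7, and check whether it is a (positive or negative) perfect cube.
Check small values of y:
  y = 0: RHS = 7 is not a perfect cube.
  y = 1: RHS = 22 is not a perfect cube.
  y = -1: RHS = -8 = (-2)³ ⇒ x = -2 works.
  y = 2: RHS = 127 is not a perfect cube.
  y = -2: RHS = -113 is not a perfect cube.
  y = 3: RHS = 412 is not a perfect cube.
  y = -3: RHS = -398 is not a perfect cube.
Continuing the search up to |y| = 35 finds no further solutions beyond those listed.
Collected solutions: (-2, -1).

Solutions (with |y| ≤ 35): (-2, -1).


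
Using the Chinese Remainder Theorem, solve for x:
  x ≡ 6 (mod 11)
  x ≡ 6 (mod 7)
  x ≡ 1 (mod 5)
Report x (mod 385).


Moduli 11, 7, 5 are pairwise coprime; by CRT there is a unique solution modulo M = 11 · 7 · 5 = 385.
Solve pairwise, accumulating the modulus:
  Start with x ≡ 6 (mod 11).
  Combine with x ≡ 6 (mod 7): since gcd(11, 7) = 1, we get a unique residue mod 77.
    Write x = 6 + 11·t and substitute into x ≡ 6 (mod 7): 11·t ≡ 6 − 6 = 0 (mod 7).
    Reduce coefficients mod 7: 4·t ≡ 0 (mod 7).
    The inverse of 4 mod 7 is 2 (since 4·2 = 8 = 1·7 + 1), so t ≡ 2·0 = 0 ≡ 0 (mod 7).
    Then x = 6 + 11·0 = 6, valid modulo lcm(11, 7) = 77: x ≡ 6 (mod 77).
  Combine with x ≡ 1 (mod 5): since gcd(77, 5) = 1, we get a unique residue mod 385.
    Write x = 6 + 77·t and substitute into x ≡ 1 (mod 5): 77·t ≡ 1 − 6 = -5 (mod 5).
    Reduce coefficients mod 5: 2·t ≡ 0 (mod 5).
    The inverse of 2 mod 5 is 3 (since 2·3 = 6 = 1·5 + 1), so t ≡ 3·0 = 0 ≡ 0 (mod 5).
    Then x = 6 + 77·0 = 6, valid modulo lcm(77, 5) = 385: x ≡ 6 (mod 385).
Verify: 6 mod 11 = 6 ✓, 6 mod 7 = 6 ✓, 6 mod 5 = 1 ✓.

x ≡ 6 (mod 385).


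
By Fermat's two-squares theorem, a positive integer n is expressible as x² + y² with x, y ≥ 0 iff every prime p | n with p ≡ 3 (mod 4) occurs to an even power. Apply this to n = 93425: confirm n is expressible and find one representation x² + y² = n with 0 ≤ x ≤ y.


Step 1: Factor n = 93425 = 5^2 · 37 · 101.
Step 2: Check the mod-4 condition on each prime factor: 5 ≡ 1 (mod 4), exponent 2; 37 ≡ 1 (mod 4), exponent 1; 101 ≡ 1 (mod 4), exponent 1.
All primes ≡ 3 (mod 4) appear to even exponent (or don't appear), so by the two-squares theorem n IS expressible as a sum of two squares.
Step 3: Build a representation. Group n = k² · m with k = 5 and m = 37 · 101 = 3737 (a product of primes ≡ 1 (mod 4)); a representation of m scales to one of n via (k·x)² + (k·y)² = k²(x² + y²). Each prime p ≡ 1 (mod 4) is itself a sum of two squares; find a² by testing p − a² for a perfect square:
  37: 37 − 1² = 36 = 6² ⇒ 37 = 1² + 6².
  101: 101 − 1² = 100 = 10² ⇒ 101 = 1² + 10².
  Combine using the Brahmagupta–Fibonacci identity (a² + b²)(c² + d²) = (ac − bd)² + (ad + bc)² = (ac + bd)² + (ad − bc)²:
  37 · 101 = 3737: from (1² + 6²)(1² + 10²), take (1·1 − 6·10, 1·10 + 6·1) = (1 − 60, 10 + 6) = (-59, 16); dropping signs (only squares matter) gives (59, 16); check 59² + 16² = 3481 + 256 = 3737 ✓.
  Scale by k = 5: (5·59, 5·16) = (295, 80).
Step 4: Order so x ≤ y and verify: 80² + 295² = 6400 + 87025 = 93425 = n. ✓

n = 93425 = 80² + 295² (one valid representation with x ≤ y).


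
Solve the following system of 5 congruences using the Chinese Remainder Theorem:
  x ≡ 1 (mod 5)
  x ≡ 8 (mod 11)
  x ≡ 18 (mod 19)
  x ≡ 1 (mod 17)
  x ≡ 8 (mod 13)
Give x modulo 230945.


Product of moduli M = 5 · 11 · 19 · 17 · 13 = 230945.
Merge one congruence at a time:
  Start: x ≡ 1 (mod 5).
  Combine with x ≡ 8 (mod 11); new modulus lcm = 55.
    Write x = 1 + 5·t and substitute into x ≡ 8 (mod 11): 5·t ≡ 8 − 1 = 7 (mod 11).
    The inverse of 5 mod 11 is 9 (since 5·9 = 45 = 4·11 + 1), so t ≡ 9·7 = 63 ≡ 8 (mod 11).
    Then x = 1 + 5·8 = 41, valid modulo lcm(5, 11) = 55: x ≡ 41 (mod 55).
  Combine with x ≡ 18 (mod 19); new modulus lcm = 1045.
    Write x = 41 + 55·t and substitute into x ≡ 18 (mod 19): 55·t ≡ 18 − 41 = -23 (mod 19).
    Reduce coefficients mod 19: 17·t ≡ 15 (mod 19).
    The inverse of 17 mod 19 is 9 (since 17·9 = 153 = 8·19 + 1), so t ≡ 9·15 = 135 ≡ 2 (mod 19).
    Then x = 41 + 55·2 = 151, valid modulo lcm(55, 19) = 1045: x ≡ 151 (mod 1045).
  Combine with x ≡ 1 (mod 17); new modulus lcm = 17765.
    Write x = 151 + 1045·t and substitute into x ≡ 1 (mod 17): 1045·t ≡ 1 − 151 = -150 (mod 17).
    Reduce coefficients mod 17: 8·t ≡ 3 (mod 17).
    The inverse of 8 mod 17 is 15 (since 8·15 = 120 = 7·17 + 1), so t ≡ 15·3 = 45 ≡ 11 (mod 17).
    Then x = 151 + 1045·11 = 11646, valid modulo lcm(1045, 17) = 17765: x ≡ 11646 (mod 17765).
  Combine with x ≡ 8 (mod 13); new modulus lcm = 230945.
    Write x = 11646 + 17765·t and substitute into x ≡ 8 (mod 13): 17765·t ≡ 8 − 11646 = -11638 (mod 13).
    Reduce coefficients mod 13: 7·t ≡ 10 (mod 13).
    The inverse of 7 mod 13 is 2 (since 7·2 = 14 = 1·13 + 1), so t ≡ 2·10 = 20 ≡ 7 (mod 13).
    Then x = 11646 + 17765·7 = 136001, valid modulo lcm(17765, 13) = 230945: x ≡ 136001 (mod 230945).
Verify against each original: 136001 mod 5 = 1, 136001 mod 11 = 8, 136001 mod 19 = 18, 136001 mod 17 = 1, 136001 mod 13 = 8.

x ≡ 136001 (mod 230945).


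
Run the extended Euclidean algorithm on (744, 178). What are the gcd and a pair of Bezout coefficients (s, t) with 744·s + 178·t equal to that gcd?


Euclidean algorithm on (744, 178) — divide until remainder is 0:
  744 = 4 · 178 + 32
  178 = 5 · 32 + 18
  32 = 1 · 18 + 14
  18 = 1 · 14 + 4
  14 = 3 · 4 + 2
  4 = 2 · 2 + 0
gcd(744, 178) = 2.
Track Bezout coefficients alongside the remainders: start with r₀ = 744 = a·1 + b·0 (s = 1, t = 0) and r₁ = 178 = a·0 + b·1 (s = 0, t = 1); each new remainder r_{k+1} = r_{k-1} − q_k·r_k inherits s_{k+1} = s_{k-1} − q_k·s_k, t_{k+1} = t_{k-1} − q_k·t_k, so r_k = a·s_k + b·t_k at every step:
  q = 4: r = 32, s = 1 − 4·0 = 1, t = 0 − 4·1 = -4  (check: 744·1 + 178·(-4) = 32)
  q = 5: r = 18, s = 0 − 5·1 = -5, t = 1 − 5·(-4) = 21  (check: 744·(-5) + 178·21 = 18)
  q = 1: r = 14, s = 1 − 1·(-5) = 6, t = -4 − 1·21 = -25  (check: 744·6 + 178·(-25) = 14)
  q = 1: r = 4, s = -5 − 1·6 = -11, t = 21 − 1·(-25) = 46  (check: 744·(-11) + 178·46 = 4)
  q = 3: r = 2, s = 6 − 3·(-11) = 39, t = -25 − 3·46 = -163  (check: 744·39 + 178·(-163) = 2)
The row with r = 2 (the gcd) gives the Bezout coefficients s = 39, t = -163.
Result: 744 · (39) + 178 · (-163) = 2.

gcd(744, 178) = 2; s = 39, t = -163 (check: 744·39 + 178·(-163) = 2).


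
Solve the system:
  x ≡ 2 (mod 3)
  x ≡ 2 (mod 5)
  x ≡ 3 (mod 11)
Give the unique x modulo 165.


Moduli 3, 5, 11 are pairwise coprime; by CRT there is a unique solution modulo M = 3 · 5 · 11 = 165.
Solve pairwise, accumulating the modulus:
  Start with x ≡ 2 (mod 3).
  Combine with x ≡ 2 (mod 5): since gcd(3, 5) = 1, we get a unique residue mod 15.
    Write x = 2 + 3·t and substitute into x ≡ 2 (mod 5): 3·t ≡ 2 − 2 = 0 (mod 5).
    The inverse of 3 mod 5 is 2 (since 3·2 = 6 = 1·5 + 1), so t ≡ 2·0 = 0 ≡ 0 (mod 5).
    Then x = 2 + 3·0 = 2, valid modulo lcm(3, 5) = 15: x ≡ 2 (mod 15).
  Combine with x ≡ 3 (mod 11): since gcd(15, 11) = 1, we get a unique residue mod 165.
    Write x = 2 + 15·t and substitute into x ≡ 3 (mod 11): 15·t ≡ 3 − 2 = 1 (mod 11).
    Reduce coefficients mod 11: 4·t ≡ 1 (mod 11).
    The inverse of 4 mod 11 is 3 (since 4·3 = 12 = 1·11 + 1), so t ≡ 3·1 = 3 ≡ 3 (mod 11).
    Then x = 2 + 15·3 = 47, valid modulo lcm(15, 11) = 165: x ≡ 47 (mod 165).
Verify: 47 mod 3 = 2 ✓, 47 mod 5 = 2 ✓, 47 mod 11 = 3 ✓.

x ≡ 47 (mod 165).


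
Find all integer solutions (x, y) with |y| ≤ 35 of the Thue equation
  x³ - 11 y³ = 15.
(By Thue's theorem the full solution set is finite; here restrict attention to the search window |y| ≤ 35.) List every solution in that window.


The equation is x³ - 11y³ = 15. For fixed y, x³ = 11·y³ + 15, so a solution requires the RHS to be a perfect cube.
Strategy: iterate y from -35 to 35, compute RHS = 11·y³ + 15, and check whether it is a (positive or negative) perfect cube.
Check small values of y:
  y = 0: RHS = 15 is not a perfect cube.
  y = 1: RHS = 26 is not a perfect cube.
  y = -1: RHS = 4 is not a perfect cube.
  y = 2: RHS = 103 is not a perfect cube.
  y = -2: RHS = -73 is not a perfect cube.
  y = 3: RHS = 312 is not a perfect cube.
  y = -3: RHS = -282 is not a perfect cube.
Continuing the search up to |y| = 35 finds no solutions either.
No (x, y) in the scanned range satisfies the equation.

No integer solutions with |y| ≤ 35.


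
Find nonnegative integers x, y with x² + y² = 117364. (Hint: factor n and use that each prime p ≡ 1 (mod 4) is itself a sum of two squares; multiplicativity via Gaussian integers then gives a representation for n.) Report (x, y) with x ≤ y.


Step 1: Factor n = 117364 = 2^2 · 13 · 37 · 61.
Step 2: Check the mod-4 condition on each prime factor: 2 = 2 (special); 13 ≡ 1 (mod 4), exponent 1; 37 ≡ 1 (mod 4), exponent 1; 61 ≡ 1 (mod 4), exponent 1.
All primes ≡ 3 (mod 4) appear to even exponent (or don't appear), so by the two-squares theorem n IS expressible as a sum of two squares.
Step 3: Build a representation. Group n = k² · m with k = 2 and m = 13 · 37 · 61 = 29341 (a product of primes ≡ 1 (mod 4)); a representation of m scales to one of n via (k·x)² + (k·y)² = k²(x² + y²). Each prime p ≡ 1 (mod 4) is itself a sum of two squares; find a² by testing p − a² for a perfect square:
  13: 13 − 1² = 12, 13 − 2² = 9 = 3² ⇒ 13 = 2² + 3².
  37: 37 − 1² = 36 = 6² ⇒ 37 = 1² + 6².
  61: 61 − 1² = 60, 61 − 2² = 57, 61 − 3² = 52, 61 − 4² = 45, 61 − 5² = 36 = 6² ⇒ 61 = 5² + 6².
  Combine using the Brahmagupta–Fibonacci identity (a² + b²)(c² + d²) = (ac − bd)² + (ad + bc)² = (ac + bd)² + (ad − bc)²:
  13 · 37 = 481: from (2² + 3²)(1² + 6²), take (2·1 − 3·6, 2·6 + 3·1) = (2 − 18, 12 + 3) = (-16, 15); dropping signs (only squares matter) gives (16, 15); check 16² + 15² = 256 + 225 = 481 ✓.
  481 · 61 = 29341: from (16² + 15²)(5² + 6²), take (16·5 − 15·6, 16·6 + 15·5) = (80 − 90, 96 + 75) = (-10, 171); dropping signs (only squares matter) gives (10, 171); check 10² + 171² = 100 + 29241 = 29341 ✓.
  Scale by k = 2: (2·10, 2·171) = (20, 342).
Step 4: Order so x ≤ y and verify: 20² + 342² = 400 + 116964 = 117364 = n. ✓

n = 117364 = 20² + 342² (one valid representation with x ≤ y).
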